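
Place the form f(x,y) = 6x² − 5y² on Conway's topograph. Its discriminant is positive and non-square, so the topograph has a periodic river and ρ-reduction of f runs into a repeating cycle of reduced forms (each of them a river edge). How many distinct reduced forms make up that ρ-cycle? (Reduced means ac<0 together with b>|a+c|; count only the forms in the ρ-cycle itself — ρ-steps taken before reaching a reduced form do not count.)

D = 120, ⌊√D⌋ = 10
descent: ρ → (-5,10,1)  [lands on river]
river: ρ → (1,10,-5)
ρ-cycle length = 2 (tail of 1 descent step not counted)

2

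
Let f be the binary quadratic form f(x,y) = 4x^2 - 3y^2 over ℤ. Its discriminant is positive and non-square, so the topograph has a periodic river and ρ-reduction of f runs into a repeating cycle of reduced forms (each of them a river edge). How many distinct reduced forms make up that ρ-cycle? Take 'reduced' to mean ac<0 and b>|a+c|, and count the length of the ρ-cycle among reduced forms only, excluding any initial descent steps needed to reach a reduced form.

D = 48, ⌊√D⌋ = 6
descent: ρ → (-3,6,1)  [lands on river]
river: ρ → (1,6,-3)
ρ-cycle length = 2 (tail of 1 descent step not counted)

2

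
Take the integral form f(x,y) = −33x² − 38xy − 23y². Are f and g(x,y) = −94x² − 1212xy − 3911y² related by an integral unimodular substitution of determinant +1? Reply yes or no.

D₁ = -1592, D₂ = -1592
f is negative-definite; reduce −f:
−f: translate: b→-28 (≡38 mod 66), so (33,38,23)→(33,-28,18)
−f: flip: (33,-28,18)→(18,28,33)
−f: translate: b→-8 (≡28 mod 36), so (18,28,33)→(18,-8,23)
−f: reduced (well bottom): (18,-8,23) with a≤c, −a<b≤a
flip sign back: reduced form of f is (-18,8,-23)
g is negative-definite; reduce −g:
−g: translate: b→84 (≡1212 mod 188), so (94,1212,3911)→(94,84,23)
−g: flip: (94,84,23)→(23,-84,94)
−g: translate: b→8 (≡-84 mod 46), so (23,-84,94)→(23,8,18)
−g: flip: (23,8,18)→(18,-8,23)
−g: reduced (well bottom): (18,-8,23) with a≤c, −a<b≤a
flip sign back: reduced form of g is (-18,8,-23)
reduced forms (-18, 8, -23) vs (-18, 8, -23) ⇒ equivalent

yes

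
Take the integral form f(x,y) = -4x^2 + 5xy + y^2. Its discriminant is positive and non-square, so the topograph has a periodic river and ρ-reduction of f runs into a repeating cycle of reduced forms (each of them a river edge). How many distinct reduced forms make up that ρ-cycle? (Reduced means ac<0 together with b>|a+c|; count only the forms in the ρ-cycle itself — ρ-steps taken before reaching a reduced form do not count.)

D = 41, ⌊√D⌋ = 6
river: ρ → (1,5,-4)
river: ρ → (-4,3,2)
river: ρ → (2,5,-2)
river: ρ → (-2,3,4)
river: ρ → (4,5,-1)
river: ρ → (-1,5,4)
river: ρ → (4,3,-2)
river: ρ → (-2,5,2)
river: ρ → (2,3,-4)
river: ρ → (-4,5,1)
ρ-cycle length = 10 (tail of 0 descent steps not counted)

10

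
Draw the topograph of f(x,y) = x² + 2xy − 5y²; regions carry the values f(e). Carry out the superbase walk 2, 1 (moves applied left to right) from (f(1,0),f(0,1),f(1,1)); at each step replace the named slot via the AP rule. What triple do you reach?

start (1,-5,-2) = (f(1,0),f(0,1),f(1,1))
replace slot 2: 2·(1+(-2)) − (-5) = 3 → (1,3,-2)
replace slot 1: 2·(3+(-2)) − 1 = 1 → (1,3,-2)

1,3,-2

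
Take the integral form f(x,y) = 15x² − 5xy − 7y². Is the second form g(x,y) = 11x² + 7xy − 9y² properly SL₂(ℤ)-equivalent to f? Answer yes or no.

D₁ = 445, D₂ = 445
river cycle of f (length 6): (-7, 19, 3), (3, 17, -13), (-13, 9, 7), (7, 19, -3), (-3, 17, 13), (13, 9, -7)
river cycle of g (length 10): (-9, 11, 9), (9, 7, -11), (-11, 15, 5), (5, 15, -11), (-11, 7, 9), (9, 11, -9), (-9, 7, 11), (11, 15, -5), (-5, 15, 11), (11, 7, -9)
cycles differ ⇒ inequivalent

no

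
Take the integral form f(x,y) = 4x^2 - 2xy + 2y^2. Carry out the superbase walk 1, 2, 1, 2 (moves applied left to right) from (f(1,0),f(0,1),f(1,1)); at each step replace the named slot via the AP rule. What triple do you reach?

start (4,2,4) = (f(1,0),f(0,1),f(1,1))
replace slot 1: 2·(2+4) − 4 = 8 → (8,2,4)
replace slot 2: 2·(8+4) − 2 = 22 → (8,22,4)
replace slot 1: 2·(22+4) − 8 = 44 → (44,22,4)
replace slot 2: 2·(44+4) − 22 = 74 → (44,74,4)

44,74,4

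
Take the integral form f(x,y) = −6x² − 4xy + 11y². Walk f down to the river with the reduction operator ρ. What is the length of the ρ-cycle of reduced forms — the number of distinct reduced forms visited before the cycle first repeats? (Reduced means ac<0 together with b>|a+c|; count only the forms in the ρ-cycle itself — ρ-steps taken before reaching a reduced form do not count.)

D = 280, ⌊√D⌋ = 16
descent: ρ → (11,4,-6)
descent: ρ → (-6,8,9)  [lands on river]
river: ρ → (9,10,-5)
river: ρ → (-5,10,9)
river: ρ → (9,8,-6)
river: ρ → (-6,16,1)
river: ρ → (1,16,-6)
ρ-cycle length = 6 (tail of 2 descent steps not counted)

6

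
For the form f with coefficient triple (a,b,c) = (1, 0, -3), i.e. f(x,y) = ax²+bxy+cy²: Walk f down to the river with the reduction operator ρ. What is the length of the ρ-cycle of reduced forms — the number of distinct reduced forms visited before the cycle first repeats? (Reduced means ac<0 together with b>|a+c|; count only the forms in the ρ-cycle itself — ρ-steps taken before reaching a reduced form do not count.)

D = 12, ⌊√D⌋ = 3
descent: ρ → (-3,0,1)
descent: ρ → (1,2,-2)  [lands on river]
river: ρ → (-2,2,1)
ρ-cycle length = 2 (tail of 2 descent steps not counted)

2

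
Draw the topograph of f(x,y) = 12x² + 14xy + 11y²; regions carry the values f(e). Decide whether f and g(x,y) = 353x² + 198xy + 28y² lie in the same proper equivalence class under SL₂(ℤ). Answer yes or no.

D₁ = -332, D₂ = -332
f: translate: b→-10 (≡14 mod 24), so (12,14,11)→(12,-10,9)
f: flip: (12,-10,9)→(9,10,12)
f: translate: b→-8 (≡10 mod 18), so (9,10,12)→(9,-8,11)
f: reduced (well bottom): (9,-8,11) with a≤c, −a<b≤a
g: flip: (353,198,28)→(28,-198,353)
g: translate: b→26 (≡-198 mod 56), so (28,-198,353)→(28,26,9)
g: flip: (28,26,9)→(9,-26,28)
g: translate: b→-8 (≡-26 mod 18), so (9,-26,28)→(9,-8,11)
g: reduced (well bottom): (9,-8,11) with a≤c, −a<b≤a
reduced forms (9, -8, 11) vs (9, -8, 11) ⇒ equivalent

yes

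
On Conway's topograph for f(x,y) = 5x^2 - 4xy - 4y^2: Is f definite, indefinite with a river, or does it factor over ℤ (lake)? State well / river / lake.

D = b²−4ac = (-4)² − 4·5·(-4) = 96
D > 0 non-square ⇒ indefinite ⇒ periodic river

river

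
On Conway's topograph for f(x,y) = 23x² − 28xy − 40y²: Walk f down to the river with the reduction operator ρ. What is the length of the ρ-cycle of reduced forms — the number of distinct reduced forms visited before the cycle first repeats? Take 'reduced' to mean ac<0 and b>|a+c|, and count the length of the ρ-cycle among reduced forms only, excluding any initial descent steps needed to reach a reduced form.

D = 4464, ⌊√D⌋ = 66
descent: ρ → (-40,28,23)  [lands on river]
river: ρ → (23,64,-4)
river: ρ → (-4,64,23)
river: ρ → (23,28,-40)
river: ρ → (-40,52,11)
river: ρ → (11,58,-25)
river: ρ → (-25,42,27)
river: ρ → (27,66,-1)
river: ρ → (-1,66,27)
river: ρ → (27,42,-25)
river: ρ → (-25,58,11)
river: ρ → (11,52,-40)
ρ-cycle length = 12 (tail of 1 descent step not counted)

12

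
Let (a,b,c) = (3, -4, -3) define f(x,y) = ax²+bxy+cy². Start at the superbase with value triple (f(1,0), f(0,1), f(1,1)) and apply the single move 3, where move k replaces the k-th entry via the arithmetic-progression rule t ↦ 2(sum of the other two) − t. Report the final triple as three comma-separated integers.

start (3,-3,-4) = (f(1,0),f(0,1),f(1,1))
replace slot 3: 2·(3+(-3)) − (-4) = 4 → (3,-3,4)

3,-3,4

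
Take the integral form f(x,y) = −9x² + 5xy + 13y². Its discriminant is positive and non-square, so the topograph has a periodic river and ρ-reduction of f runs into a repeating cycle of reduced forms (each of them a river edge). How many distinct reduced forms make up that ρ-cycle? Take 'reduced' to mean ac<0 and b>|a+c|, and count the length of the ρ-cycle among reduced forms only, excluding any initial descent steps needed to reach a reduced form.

D = 493, ⌊√D⌋ = 22
river: ρ → (13,21,-1)
river: ρ → (-1,21,13)
river: ρ → (13,5,-9)
river: ρ → (-9,13,9)
river: ρ → (9,5,-13)
river: ρ → (-13,21,1)
river: ρ → (1,21,-13)
river: ρ → (-13,5,9)
river: ρ → (9,13,-9)
river: ρ → (-9,5,13)
ρ-cycle length = 10 (tail of 0 descent steps not counted)

10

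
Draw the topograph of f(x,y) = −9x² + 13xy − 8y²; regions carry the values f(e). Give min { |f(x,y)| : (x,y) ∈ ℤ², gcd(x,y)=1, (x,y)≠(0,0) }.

translate: b→5 (≡-13 mod 18), so (9,-13,8)→(9,5,4)
flip: (9,5,4)→(4,-5,9)
translate: b→3 (≡-5 mod 8), so (4,-5,9)→(4,3,8)
reduced (well bottom): (4,3,8) with a≤c, −a<b≤a
well minimum |f| = |-4| = 4 (negative-definite)

4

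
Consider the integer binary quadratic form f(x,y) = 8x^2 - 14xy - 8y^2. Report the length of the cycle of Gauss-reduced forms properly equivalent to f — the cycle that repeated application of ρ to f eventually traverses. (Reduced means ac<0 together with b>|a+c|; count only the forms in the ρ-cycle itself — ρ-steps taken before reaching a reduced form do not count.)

D = 452, ⌊√D⌋ = 21
descent: ρ → (-8,14,8)  [lands on river]
river: ρ → (8,18,-4)
river: ρ → (-4,14,16)
river: ρ → (16,18,-2)
river: ρ → (-2,18,16)
river: ρ → (16,14,-4)
river: ρ → (-4,18,8)
river: ρ → (8,14,-8)
river: ρ → (-8,18,4)
river: ρ → (4,14,-16)
river: ρ → (-16,18,2)
river: ρ → (2,18,-16)
river: ρ → (-16,14,4)
river: ρ → (4,18,-8)
ρ-cycle length = 14 (tail of 1 descent step not counted)

14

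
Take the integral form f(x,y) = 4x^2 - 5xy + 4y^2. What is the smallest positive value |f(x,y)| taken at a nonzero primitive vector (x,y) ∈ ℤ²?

translate: b→3 (≡-5 mod 8), so (4,-5,4)→(4,3,3)
flip: (4,3,3)→(3,-3,4)
translate: b→3 (≡-3 mod 6), so (3,-3,4)→(3,3,4)
reduced (well bottom): (3,3,4) with a≤c, −a<b≤a
well minimum = a = 3

3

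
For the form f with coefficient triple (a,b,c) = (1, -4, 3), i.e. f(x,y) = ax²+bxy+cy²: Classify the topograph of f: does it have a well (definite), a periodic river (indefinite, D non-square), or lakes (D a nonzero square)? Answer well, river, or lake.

D = b²−4ac = (-4)² − 4·1·3 = 4
D = 2² is a perfect square ⇒ form factors over ℤ ⇒ lakes

lake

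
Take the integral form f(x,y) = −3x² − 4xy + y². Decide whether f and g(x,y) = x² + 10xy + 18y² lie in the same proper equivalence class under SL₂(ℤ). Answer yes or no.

D₁ = 28, D₂ = 28
river cycle of f (length 4): (1, 4, -3), (-3, 2, 2), (2, 2, -3), (-3, 4, 1)
river cycle of g (length 4): (1, 4, -3), (-3, 2, 2), (2, 2, -3), (-3, 4, 1)
cycles coincide ⇒ equivalent

yes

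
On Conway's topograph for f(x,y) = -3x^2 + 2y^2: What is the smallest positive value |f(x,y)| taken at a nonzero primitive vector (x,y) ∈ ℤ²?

descent: ρ → (2,4,-1)  [lands on river]
river: ρ → (-1,4,2)
closes: descent 1, river 2
min |a| on river = 1

1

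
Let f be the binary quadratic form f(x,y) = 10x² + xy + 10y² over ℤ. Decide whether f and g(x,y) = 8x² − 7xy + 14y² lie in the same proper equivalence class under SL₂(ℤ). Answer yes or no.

D₁ = -399, D₂ = -399
f: reduced (well bottom): (10,1,10) with a≤c, −a<b≤a
g: reduced (well bottom): (8,-7,14) with a≤c, −a<b≤a
reduced forms (10, 1, 10) vs (8, -7, 14) ⇒ inequivalent

no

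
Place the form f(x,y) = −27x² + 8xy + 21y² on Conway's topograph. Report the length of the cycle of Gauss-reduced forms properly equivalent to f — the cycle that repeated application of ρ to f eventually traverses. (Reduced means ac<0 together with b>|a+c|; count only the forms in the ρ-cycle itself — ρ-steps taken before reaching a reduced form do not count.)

D = 2332, ⌊√D⌋ = 48
river: ρ → (21,34,-14)
river: ρ → (-14,22,33)
river: ρ → (33,44,-3)
river: ρ → (-3,46,18)
river: ρ → (18,26,-23)
river: ρ → (-23,20,21)
river: ρ → (21,22,-22)
river: ρ → (-22,22,21)
river: ρ → (21,20,-23)
river: ρ → (-23,26,18)
river: ρ → (18,46,-3)
river: ρ → (-3,44,33)
river: ρ → (33,22,-14)
river: ρ → (-14,34,21)
river: ρ → (21,8,-27)
river: ρ → (-27,46,2)
river: ρ → (2,46,-27)
river: ρ → (-27,8,21)
ρ-cycle length = 18 (tail of 0 descent steps not counted)

18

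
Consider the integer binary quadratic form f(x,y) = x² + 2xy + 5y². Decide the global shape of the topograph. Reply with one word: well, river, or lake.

D = b²−4ac = 2² − 4·1·5 = -16
D < 0 ⇒ definite ⇒ every region one sign ⇒ single well

well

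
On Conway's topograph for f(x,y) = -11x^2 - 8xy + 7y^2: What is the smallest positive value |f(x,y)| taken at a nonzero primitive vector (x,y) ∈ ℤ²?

descent: ρ → (7,8,-11)  [lands on river]
river: ρ → (-11,14,4)
river: ρ → (4,18,-3)
river: ρ → (-3,18,4)
river: ρ → (4,14,-11)
river: ρ → (-11,8,7)
river: ρ → (7,6,-12)
river: ρ → (-12,18,1)
river: ρ → (1,18,-12)
river: ρ → (-12,6,7)
closes: descent 1, river 10
min |a| on river = 1

1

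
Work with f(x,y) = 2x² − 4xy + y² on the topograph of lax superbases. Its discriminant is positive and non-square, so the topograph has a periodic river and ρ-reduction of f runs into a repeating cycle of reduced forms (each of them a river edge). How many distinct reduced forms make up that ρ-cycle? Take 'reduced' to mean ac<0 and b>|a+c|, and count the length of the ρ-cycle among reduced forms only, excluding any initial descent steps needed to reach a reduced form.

D = 8, ⌊√D⌋ = 2
descent: ρ → (1,2,-1)  [lands on river]
river: ρ → (-1,2,1)
ρ-cycle length = 2 (tail of 1 descent step not counted)

2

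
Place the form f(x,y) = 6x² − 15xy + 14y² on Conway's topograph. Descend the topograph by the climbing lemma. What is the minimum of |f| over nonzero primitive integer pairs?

translate: b→-3 (≡-15 mod 12), so (6,-15,14)→(6,-3,5)
flip: (6,-3,5)→(5,3,6)
reduced (well bottom): (5,3,6) with a≤c, −a<b≤a
well minimum = a = 5

5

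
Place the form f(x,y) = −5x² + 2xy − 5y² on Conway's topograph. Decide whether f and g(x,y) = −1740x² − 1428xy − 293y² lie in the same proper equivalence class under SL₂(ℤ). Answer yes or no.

D₁ = -96, D₂ = -96
f is negative-definite; reduce −f:
−f: flip: (5,-2,5)→(5,2,5)
−f: reduced (well bottom): (5,2,5) with a≤c, −a<b≤a
flip sign back: reduced form of f is (-5,-2,-5)
g is negative-definite; reduce −g:
−g: flip: (1740,1428,293)→(293,-1428,1740)
−g: translate: b→-256 (≡-1428 mod 586), so (293,-1428,1740)→(293,-256,56)
−g: flip: (293,-256,56)→(56,256,293)
−g: translate: b→32 (≡256 mod 112), so (56,256,293)→(56,32,5)
−g: flip: (56,32,5)→(5,-32,56)
−g: translate: b→-2 (≡-32 mod 10), so (5,-32,56)→(5,-2,5)
−g: flip: (5,-2,5)→(5,2,5)
−g: reduced (well bottom): (5,2,5) with a≤c, −a<b≤a
flip sign back: reduced form of g is (-5,-2,-5)
reduced forms (-5, -2, -5) vs (-5, -2, -5) ⇒ equivalent

yes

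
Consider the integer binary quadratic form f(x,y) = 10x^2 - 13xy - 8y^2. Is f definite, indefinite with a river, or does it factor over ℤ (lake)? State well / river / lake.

D = b²−4ac = (-13)² − 4·10·(-8) = 489
D > 0 non-square ⇒ indefinite ⇒ periodic river

river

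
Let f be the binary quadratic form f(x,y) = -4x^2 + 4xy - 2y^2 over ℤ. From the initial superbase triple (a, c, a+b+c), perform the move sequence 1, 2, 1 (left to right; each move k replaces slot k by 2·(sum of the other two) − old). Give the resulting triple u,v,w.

start (-4,-2,-2) = (f(1,0),f(0,1),f(1,1))
replace slot 1: 2·((-2)+(-2)) − (-4) = -4 → (-4,-2,-2)
replace slot 2: 2·((-4)+(-2)) − (-2) = -10 → (-4,-10,-2)
replace slot 1: 2·((-10)+(-2)) − (-4) = -20 → (-20,-10,-2)

-20,-10,-2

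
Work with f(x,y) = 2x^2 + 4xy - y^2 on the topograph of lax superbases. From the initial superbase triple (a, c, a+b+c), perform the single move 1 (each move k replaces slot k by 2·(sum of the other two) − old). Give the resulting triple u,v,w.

start (2,-1,5) = (f(1,0),f(0,1),f(1,1))
replace slot 1: 2·((-1)+5) − 2 = 6 → (6,-1,5)

6,-1,5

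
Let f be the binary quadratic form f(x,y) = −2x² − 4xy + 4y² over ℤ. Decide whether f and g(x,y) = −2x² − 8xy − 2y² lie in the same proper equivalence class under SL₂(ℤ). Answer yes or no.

D₁ = 48, D₂ = 48
river cycle of f (length 2): (4, 4, -2), (-2, 4, 4)
river cycle of g (length 2): (-2, 4, 4), (4, 4, -2)
cycles coincide ⇒ equivalent

yes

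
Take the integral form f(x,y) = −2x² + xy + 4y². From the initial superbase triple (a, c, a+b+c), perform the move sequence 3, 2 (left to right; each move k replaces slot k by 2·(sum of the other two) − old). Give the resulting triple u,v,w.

start (-2,4,3) = (f(1,0),f(0,1),f(1,1))
replace slot 3: 2·((-2)+4) − 3 = 1 → (-2,4,1)
replace slot 2: 2·((-2)+1) − 4 = -6 → (-2,-6,1)

-2,-6,1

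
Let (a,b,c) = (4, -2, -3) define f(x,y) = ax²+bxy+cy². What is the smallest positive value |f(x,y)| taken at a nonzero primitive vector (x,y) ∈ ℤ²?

descent: ρ → (-3,2,4)  [lands on river]
river: ρ → (4,6,-1)
river: ρ → (-1,6,4)
river: ρ → (4,2,-3)
river: ρ → (-3,4,3)
river: ρ → (3,2,-4)
river: ρ → (-4,6,1)
river: ρ → (1,6,-4)
river: ρ → (-4,2,3)
river: ρ → (3,4,-3)
closes: descent 1, river 10
min |a| on river = 1

1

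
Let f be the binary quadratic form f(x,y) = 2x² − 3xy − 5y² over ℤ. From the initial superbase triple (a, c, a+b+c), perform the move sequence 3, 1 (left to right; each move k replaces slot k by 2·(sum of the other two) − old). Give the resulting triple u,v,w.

start (2,-5,-6) = (f(1,0),f(0,1),f(1,1))
replace slot 3: 2·(2+(-5)) − (-6) = 0 → (2,-5,0)
replace slot 1: 2·((-5)+0) − 2 = -12 → (-12,-5,0)

-12,-5,0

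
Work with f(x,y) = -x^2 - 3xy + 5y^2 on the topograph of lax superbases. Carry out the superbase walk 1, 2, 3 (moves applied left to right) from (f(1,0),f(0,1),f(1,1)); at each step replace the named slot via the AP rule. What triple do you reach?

start (-1,5,1) = (f(1,0),f(0,1),f(1,1))
replace slot 1: 2·(5+1) − (-1) = 13 → (13,5,1)
replace slot 2: 2·(13+1) − 5 = 23 → (13,23,1)
replace slot 3: 2·(13+23) − 1 = 71 → (13,23,71)

13,23,71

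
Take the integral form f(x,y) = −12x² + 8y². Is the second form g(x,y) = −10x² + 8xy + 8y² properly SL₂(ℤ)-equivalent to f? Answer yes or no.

D₁ = 384, D₂ = 384
river cycle of f (length 2): (8, 16, -4), (-4, 16, 8)
river cycle of g (length 4): (8, 8, -10), (-10, 12, 6), (6, 12, -10), (-10, 8, 8)
cycles differ ⇒ inequivalent

no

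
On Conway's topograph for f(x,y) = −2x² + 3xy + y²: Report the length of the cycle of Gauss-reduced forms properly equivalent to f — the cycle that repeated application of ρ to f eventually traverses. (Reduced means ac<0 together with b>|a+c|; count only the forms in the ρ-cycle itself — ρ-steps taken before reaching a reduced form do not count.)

D = 17, ⌊√D⌋ = 4
river: ρ → (1,3,-2)
river: ρ → (-2,1,2)
river: ρ → (2,3,-1)
river: ρ → (-1,3,2)
river: ρ → (2,1,-2)
river: ρ → (-2,3,1)
ρ-cycle length = 6 (tail of 0 descent steps not counted)

6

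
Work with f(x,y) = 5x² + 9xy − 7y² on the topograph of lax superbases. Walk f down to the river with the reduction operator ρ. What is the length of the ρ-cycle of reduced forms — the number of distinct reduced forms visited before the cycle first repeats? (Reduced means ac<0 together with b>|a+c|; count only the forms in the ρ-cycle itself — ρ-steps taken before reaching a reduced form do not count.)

D = 221, ⌊√D⌋ = 14
river: ρ → (-7,5,7)
river: ρ → (7,9,-5)
river: ρ → (-5,11,5)
river: ρ → (5,9,-7)
ρ-cycle length = 4 (tail of 0 descent steps not counted)

4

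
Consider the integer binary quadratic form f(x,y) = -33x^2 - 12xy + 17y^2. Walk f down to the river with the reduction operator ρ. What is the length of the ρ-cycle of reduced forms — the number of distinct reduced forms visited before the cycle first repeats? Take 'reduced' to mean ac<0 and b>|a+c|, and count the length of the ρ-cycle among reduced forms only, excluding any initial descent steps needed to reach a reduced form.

D = 2388, ⌊√D⌋ = 48
descent: ρ → (17,46,-4)  [lands on river]
river: ρ → (-4,42,39)
river: ρ → (39,36,-7)
river: ρ → (-7,48,3)
river: ρ → (3,48,-7)
river: ρ → (-7,36,39)
river: ρ → (39,42,-4)
river: ρ → (-4,46,17)
river: ρ → (17,22,-28)
river: ρ → (-28,34,11)
river: ρ → (11,32,-31)
river: ρ → (-31,30,12)
river: ρ → (12,42,-13)
river: ρ → (-13,36,21)
river: ρ → (21,48,-1)
river: ρ → (-1,48,21)
river: ρ → (21,36,-13)
river: ρ → (-13,42,12)
river: ρ → (12,30,-31)
river: ρ → (-31,32,11)
river: ρ → (11,34,-28)
river: ρ → (-28,22,17)
ρ-cycle length = 22 (tail of 1 descent step not counted)

22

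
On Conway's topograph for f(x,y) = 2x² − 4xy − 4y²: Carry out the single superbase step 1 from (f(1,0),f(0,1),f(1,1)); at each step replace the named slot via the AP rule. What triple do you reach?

start (2,-4,-6) = (f(1,0),f(0,1),f(1,1))
replace slot 1: 2·((-4)+(-6)) − 2 = -22 → (-22,-4,-6)

-22,-4,-6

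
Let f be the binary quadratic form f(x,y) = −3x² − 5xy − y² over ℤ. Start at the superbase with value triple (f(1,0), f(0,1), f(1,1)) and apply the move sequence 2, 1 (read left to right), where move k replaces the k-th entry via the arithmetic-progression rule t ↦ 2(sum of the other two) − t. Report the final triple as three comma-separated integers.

start (-3,-1,-9) = (f(1,0),f(0,1),f(1,1))
replace slot 2: 2·((-3)+(-9)) − (-1) = -23 → (-3,-23,-9)
replace slot 1: 2·((-23)+(-9)) − (-3) = -61 → (-61,-23,-9)

-61,-23,-9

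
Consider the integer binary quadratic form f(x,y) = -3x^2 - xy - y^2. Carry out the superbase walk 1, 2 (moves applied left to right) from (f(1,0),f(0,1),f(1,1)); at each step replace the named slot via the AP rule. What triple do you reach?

start (-3,-1,-5) = (f(1,0),f(0,1),f(1,1))
replace slot 1: 2·((-1)+(-5)) − (-3) = -9 → (-9,-1,-5)
replace slot 2: 2·((-9)+(-5)) − (-1) = -27 → (-9,-27,-5)

-9,-27,-5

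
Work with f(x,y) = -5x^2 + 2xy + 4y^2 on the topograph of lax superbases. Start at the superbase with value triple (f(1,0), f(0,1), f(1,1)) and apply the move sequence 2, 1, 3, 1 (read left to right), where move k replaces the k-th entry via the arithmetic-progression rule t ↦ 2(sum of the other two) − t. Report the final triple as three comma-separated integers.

start (-5,4,1) = (f(1,0),f(0,1),f(1,1))
replace slot 2: 2·((-5)+1) − 4 = -12 → (-5,-12,1)
replace slot 1: 2·((-12)+1) − (-5) = -17 → (-17,-12,1)
replace slot 3: 2·((-17)+(-12)) − 1 = -59 → (-17,-12,-59)
replace slot 1: 2·((-12)+(-59)) − (-17) = -125 → (-125,-12,-59)

-125,-12,-59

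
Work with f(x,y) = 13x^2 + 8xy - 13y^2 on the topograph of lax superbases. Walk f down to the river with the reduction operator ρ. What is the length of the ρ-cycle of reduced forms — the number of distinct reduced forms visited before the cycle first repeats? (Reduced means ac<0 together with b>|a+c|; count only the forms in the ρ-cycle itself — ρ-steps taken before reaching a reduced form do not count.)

D = 740, ⌊√D⌋ = 27
river: ρ → (-13,18,8)
river: ρ → (8,14,-17)
river: ρ → (-17,20,5)
river: ρ → (5,20,-17)
river: ρ → (-17,14,8)
river: ρ → (8,18,-13)
river: ρ → (-13,8,13)
river: ρ → (13,18,-8)
river: ρ → (-8,14,17)
river: ρ → (17,20,-5)
river: ρ → (-5,20,17)
river: ρ → (17,14,-8)
river: ρ → (-8,18,13)
river: ρ → (13,8,-13)
ρ-cycle length = 14 (tail of 0 descent steps not counted)

14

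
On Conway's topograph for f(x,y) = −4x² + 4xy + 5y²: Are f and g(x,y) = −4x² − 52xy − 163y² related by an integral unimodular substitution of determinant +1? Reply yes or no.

D₁ = 96, D₂ = 96
river cycle of f (length 4): (5, 6, -3), (-3, 6, 5), (5, 4, -4), (-4, 4, 5)
river cycle of g (length 4): (-4, 4, 5), (5, 6, -3), (-3, 6, 5), (5, 4, -4)
cycles coincide ⇒ equivalent

yes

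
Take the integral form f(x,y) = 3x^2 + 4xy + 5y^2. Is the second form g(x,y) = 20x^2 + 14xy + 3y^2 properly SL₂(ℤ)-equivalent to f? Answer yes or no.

D₁ = -44, D₂ = -44
f: translate: b→-2 (≡4 mod 6), so (3,4,5)→(3,-2,4)
f: reduced (well bottom): (3,-2,4) with a≤c, −a<b≤a
g: flip: (20,14,3)→(3,-14,20)
g: translate: b→-2 (≡-14 mod 6), so (3,-14,20)→(3,-2,4)
g: reduced (well bottom): (3,-2,4) with a≤c, −a<b≤a
reduced forms (3, -2, 4) vs (3, -2, 4) ⇒ equivalent

yes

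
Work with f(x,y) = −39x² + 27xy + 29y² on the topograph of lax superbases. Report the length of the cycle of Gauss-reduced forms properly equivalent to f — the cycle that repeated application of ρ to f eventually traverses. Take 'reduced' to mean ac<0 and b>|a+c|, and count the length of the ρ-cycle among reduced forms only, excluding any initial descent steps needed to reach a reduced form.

D = 5253, ⌊√D⌋ = 72
river: ρ → (29,31,-37)
river: ρ → (-37,43,23)
river: ρ → (23,49,-31)
river: ρ → (-31,13,41)
river: ρ → (41,69,-3)
river: ρ → (-3,69,41)
river: ρ → (41,13,-31)
river: ρ → (-31,49,23)
river: ρ → (23,43,-37)
river: ρ → (-37,31,29)
river: ρ → (29,27,-39)
river: ρ → (-39,51,17)
river: ρ → (17,51,-39)
river: ρ → (-39,27,29)
ρ-cycle length = 14 (tail of 0 descent steps not counted)

14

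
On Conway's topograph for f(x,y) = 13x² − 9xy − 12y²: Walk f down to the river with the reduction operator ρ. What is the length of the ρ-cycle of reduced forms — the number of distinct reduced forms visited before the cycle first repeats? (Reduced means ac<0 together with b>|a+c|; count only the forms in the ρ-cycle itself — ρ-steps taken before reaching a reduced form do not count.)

D = 705, ⌊√D⌋ = 26
descent: ρ → (-12,9,13)  [lands on river]
river: ρ → (13,17,-8)
river: ρ → (-8,15,15)
river: ρ → (15,15,-8)
river: ρ → (-8,17,13)
river: ρ → (13,9,-12)
river: ρ → (-12,15,10)
river: ρ → (10,25,-2)
river: ρ → (-2,23,22)
river: ρ → (22,21,-3)
river: ρ → (-3,21,22)
river: ρ → (22,23,-2)
river: ρ → (-2,25,10)
river: ρ → (10,15,-12)
ρ-cycle length = 14 (tail of 1 descent step not counted)

14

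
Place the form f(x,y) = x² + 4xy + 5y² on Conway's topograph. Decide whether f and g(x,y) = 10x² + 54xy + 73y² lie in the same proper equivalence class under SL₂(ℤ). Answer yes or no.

D₁ = -4, D₂ = -4
f: translate: b→0 (≡4 mod 2), so (1,4,5)→(1,0,1)
f: reduced (well bottom): (1,0,1) with a≤c, −a<b≤a
g: translate: b→-6 (≡54 mod 20), so (10,54,73)→(10,-6,1)
g: flip: (10,-6,1)→(1,6,10)
g: translate: b→0 (≡6 mod 2), so (1,6,10)→(1,0,1)
g: reduced (well bottom): (1,0,1) with a≤c, −a<b≤a
reduced forms (1, 0, 1) vs (1, 0, 1) ⇒ equivalent

yes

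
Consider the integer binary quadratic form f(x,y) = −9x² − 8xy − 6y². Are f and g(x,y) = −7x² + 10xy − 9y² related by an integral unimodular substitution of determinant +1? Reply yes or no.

D₁ = -152, D₂ = -152
f is negative-definite; reduce −f:
−f: flip: (9,8,6)→(6,-8,9)
−f: translate: b→4 (≡-8 mod 12), so (6,-8,9)→(6,4,7)
−f: reduced (well bottom): (6,4,7) with a≤c, −a<b≤a
flip sign back: reduced form of f is (-6,-4,-7)
g is negative-definite; reduce −g:
−g: translate: b→4 (≡-10 mod 14), so (7,-10,9)→(7,4,6)
−g: flip: (7,4,6)→(6,-4,7)
−g: reduced (well bottom): (6,-4,7) with a≤c, −a<b≤a
flip sign back: reduced form of g is (-6,4,-7)
reduced forms (-6, -4, -7) vs (-6, 4, -7) ⇒ inequivalent

no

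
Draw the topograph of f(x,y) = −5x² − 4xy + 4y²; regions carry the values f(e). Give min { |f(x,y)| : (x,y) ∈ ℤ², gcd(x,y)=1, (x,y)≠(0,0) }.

descent: ρ → (4,4,-5)  [lands on river]
river: ρ → (-5,6,3)
river: ρ → (3,6,-5)
river: ρ → (-5,4,4)
closes: descent 1, river 4
min |a| on river = 3

3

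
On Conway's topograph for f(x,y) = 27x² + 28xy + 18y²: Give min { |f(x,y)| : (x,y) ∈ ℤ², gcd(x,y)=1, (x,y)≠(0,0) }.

translate: b→-26 (≡28 mod 54), so (27,28,18)→(27,-26,17)
flip: (27,-26,17)→(17,26,27)
translate: b→-8 (≡26 mod 34), so (17,26,27)→(17,-8,18)
reduced (well bottom): (17,-8,18) with a≤c, −a<b≤a
well minimum = a = 17

17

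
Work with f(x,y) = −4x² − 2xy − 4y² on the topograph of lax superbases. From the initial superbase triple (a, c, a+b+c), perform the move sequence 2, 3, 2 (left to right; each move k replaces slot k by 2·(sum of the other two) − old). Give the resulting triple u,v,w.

start (-4,-4,-10) = (f(1,0),f(0,1),f(1,1))
replace slot 2: 2·((-4)+(-10)) − (-4) = -24 → (-4,-24,-10)
replace slot 3: 2·((-4)+(-24)) − (-10) = -46 → (-4,-24,-46)
replace slot 2: 2·((-4)+(-46)) − (-24) = -76 → (-4,-76,-46)

-4,-76,-46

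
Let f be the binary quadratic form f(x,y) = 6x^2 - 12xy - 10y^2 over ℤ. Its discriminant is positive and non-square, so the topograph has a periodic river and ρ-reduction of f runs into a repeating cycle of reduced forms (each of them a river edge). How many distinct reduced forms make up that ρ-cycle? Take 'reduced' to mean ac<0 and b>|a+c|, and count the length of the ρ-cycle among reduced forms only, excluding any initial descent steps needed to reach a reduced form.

D = 384, ⌊√D⌋ = 19
descent: ρ → (-10,12,6)  [lands on river]
river: ρ → (6,12,-10)
river: ρ → (-10,8,8)
river: ρ → (8,8,-10)
ρ-cycle length = 4 (tail of 1 descent step not counted)

4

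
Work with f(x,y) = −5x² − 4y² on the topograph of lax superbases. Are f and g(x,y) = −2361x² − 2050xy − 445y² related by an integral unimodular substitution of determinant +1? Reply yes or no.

D₁ = -80, D₂ = -80
f is negative-definite; reduce −f:
−f: flip: (5,0,4)→(4,0,5)
−f: reduced (well bottom): (4,0,5) with a≤c, −a<b≤a
flip sign back: reduced form of f is (-4,0,-5)
g is negative-definite; reduce −g:
−g: flip: (2361,2050,445)→(445,-2050,2361)
−g: translate: b→-270 (≡-2050 mod 890), so (445,-2050,2361)→(445,-270,41)
−g: flip: (445,-270,41)→(41,270,445)
−g: translate: b→24 (≡270 mod 82), so (41,270,445)→(41,24,4)
−g: flip: (41,24,4)→(4,-24,41)
−g: translate: b→0 (≡-24 mod 8), so (4,-24,41)→(4,0,5)
−g: reduced (well bottom): (4,0,5) with a≤c, −a<b≤a
flip sign back: reduced form of g is (-4,0,-5)
reduced forms (-4, 0, -5) vs (-4, 0, -5) ⇒ equivalent

yes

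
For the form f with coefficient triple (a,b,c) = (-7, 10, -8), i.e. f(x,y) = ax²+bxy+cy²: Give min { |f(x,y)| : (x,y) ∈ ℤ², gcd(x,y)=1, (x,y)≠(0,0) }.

translate: b→4 (≡-10 mod 14), so (7,-10,8)→(7,4,5)
flip: (7,4,5)→(5,-4,7)
reduced (well bottom): (5,-4,7) with a≤c, −a<b≤a
well minimum |f| = |-5| = 5 (negative-definite)

5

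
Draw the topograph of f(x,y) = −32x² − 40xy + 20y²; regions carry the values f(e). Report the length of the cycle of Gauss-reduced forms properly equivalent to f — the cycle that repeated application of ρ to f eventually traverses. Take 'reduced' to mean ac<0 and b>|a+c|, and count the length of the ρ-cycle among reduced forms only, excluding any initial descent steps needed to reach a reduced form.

D = 4160, ⌊√D⌋ = 64
descent: ρ → (20,40,-32)  [lands on river]
river: ρ → (-32,24,28)
river: ρ → (28,32,-28)
river: ρ → (-28,24,32)
river: ρ → (32,40,-20)
river: ρ → (-20,40,32)
river: ρ → (32,24,-28)
river: ρ → (-28,32,28)
river: ρ → (28,24,-32)
river: ρ → (-32,40,20)
ρ-cycle length = 10 (tail of 1 descent step not counted)

10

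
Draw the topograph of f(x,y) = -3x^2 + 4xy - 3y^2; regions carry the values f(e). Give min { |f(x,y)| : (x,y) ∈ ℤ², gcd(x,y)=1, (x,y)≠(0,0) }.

translate: b→2 (≡-4 mod 6), so (3,-4,3)→(3,2,2)
flip: (3,2,2)→(2,-2,3)
translate: b→2 (≡-2 mod 4), so (2,-2,3)→(2,2,3)
reduced (well bottom): (2,2,3) with a≤c, −a<b≤a
well minimum |f| = |-2| = 2 (negative-definite)

2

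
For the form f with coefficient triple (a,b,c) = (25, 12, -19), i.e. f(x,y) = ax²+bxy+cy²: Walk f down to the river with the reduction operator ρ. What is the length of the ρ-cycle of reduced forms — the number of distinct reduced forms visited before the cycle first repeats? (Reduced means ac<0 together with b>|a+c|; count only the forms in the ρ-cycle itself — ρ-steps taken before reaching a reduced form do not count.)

D = 2044, ⌊√D⌋ = 45
river: ρ → (-19,26,18)
river: ρ → (18,10,-27)
river: ρ → (-27,44,1)
river: ρ → (1,44,-27)
river: ρ → (-27,10,18)
river: ρ → (18,26,-19)
river: ρ → (-19,12,25)
river: ρ → (25,38,-6)
river: ρ → (-6,34,37)
river: ρ → (37,40,-3)
river: ρ → (-3,44,9)
river: ρ → (9,28,-35)
river: ρ → (-35,42,2)
river: ρ → (2,42,-35)
river: ρ → (-35,28,9)
river: ρ → (9,44,-3)
river: ρ → (-3,40,37)
river: ρ → (37,34,-6)
river: ρ → (-6,38,25)
river: ρ → (25,12,-19)
ρ-cycle length = 20 (tail of 0 descent steps not counted)

20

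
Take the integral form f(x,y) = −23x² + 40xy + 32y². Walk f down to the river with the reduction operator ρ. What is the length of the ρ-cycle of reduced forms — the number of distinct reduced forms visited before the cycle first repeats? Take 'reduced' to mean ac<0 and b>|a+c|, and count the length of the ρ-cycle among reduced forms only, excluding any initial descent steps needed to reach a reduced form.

D = 4544, ⌊√D⌋ = 67
river: ρ → (32,24,-31)
river: ρ → (-31,38,25)
river: ρ → (25,62,-7)
river: ρ → (-7,64,16)
river: ρ → (16,64,-7)
river: ρ → (-7,62,25)
river: ρ → (25,38,-31)
river: ρ → (-31,24,32)
river: ρ → (32,40,-23)
river: ρ → (-23,52,20)
river: ρ → (20,28,-47)
river: ρ → (-47,66,1)
river: ρ → (1,66,-47)
river: ρ → (-47,28,20)
river: ρ → (20,52,-23)
river: ρ → (-23,40,32)
ρ-cycle length = 16 (tail of 0 descent steps not counted)

16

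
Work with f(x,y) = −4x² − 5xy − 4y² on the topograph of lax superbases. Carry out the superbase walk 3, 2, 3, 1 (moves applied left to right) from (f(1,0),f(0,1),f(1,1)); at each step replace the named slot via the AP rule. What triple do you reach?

start (-4,-4,-13) = (f(1,0),f(0,1),f(1,1))
replace slot 3: 2·((-4)+(-4)) − (-13) = -3 → (-4,-4,-3)
replace slot 2: 2·((-4)+(-3)) − (-4) = -10 → (-4,-10,-3)
replace slot 3: 2·((-4)+(-10)) − (-3) = -25 → (-4,-10,-25)
replace slot 1: 2·((-10)+(-25)) − (-4) = -66 → (-66,-10,-25)

-66,-10,-25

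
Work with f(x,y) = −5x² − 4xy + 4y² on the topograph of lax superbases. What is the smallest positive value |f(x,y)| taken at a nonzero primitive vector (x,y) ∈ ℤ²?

descent: ρ → (4,4,-5)  [lands on river]
river: ρ → (-5,6,3)
river: ρ → (3,6,-5)
river: ρ → (-5,4,4)
closes: descent 1, river 4
min |a| on river = 3

3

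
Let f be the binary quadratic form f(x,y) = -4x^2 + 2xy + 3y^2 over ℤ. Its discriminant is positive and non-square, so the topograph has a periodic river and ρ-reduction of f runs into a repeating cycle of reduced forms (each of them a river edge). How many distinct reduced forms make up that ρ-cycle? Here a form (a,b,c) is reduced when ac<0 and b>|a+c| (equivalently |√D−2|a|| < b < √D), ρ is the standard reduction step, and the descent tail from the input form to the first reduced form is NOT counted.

D = 52, ⌊√D⌋ = 7
river: ρ → (3,4,-3)
river: ρ → (-3,2,4)
river: ρ → (4,6,-1)
river: ρ → (-1,6,4)
river: ρ → (4,2,-3)
river: ρ → (-3,4,3)
river: ρ → (3,2,-4)
river: ρ → (-4,6,1)
river: ρ → (1,6,-4)
river: ρ → (-4,2,3)
ρ-cycle length = 10 (tail of 0 descent steps not counted)

10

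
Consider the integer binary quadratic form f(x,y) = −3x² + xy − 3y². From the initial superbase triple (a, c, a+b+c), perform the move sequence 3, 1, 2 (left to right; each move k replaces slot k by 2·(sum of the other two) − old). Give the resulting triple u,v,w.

start (-3,-3,-5) = (f(1,0),f(0,1),f(1,1))
replace slot 3: 2·((-3)+(-3)) − (-5) = -7 → (-3,-3,-7)
replace slot 1: 2·((-3)+(-7)) − (-3) = -17 → (-17,-3,-7)
replace slot 2: 2·((-17)+(-7)) − (-3) = -45 → (-17,-45,-7)

-17,-45,-7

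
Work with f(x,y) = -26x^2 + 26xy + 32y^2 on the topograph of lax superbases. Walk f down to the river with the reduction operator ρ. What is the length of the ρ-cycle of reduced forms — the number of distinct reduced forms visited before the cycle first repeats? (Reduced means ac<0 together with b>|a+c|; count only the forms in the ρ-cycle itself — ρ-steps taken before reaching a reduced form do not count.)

D = 4004, ⌊√D⌋ = 63
river: ρ → (32,38,-20)
river: ρ → (-20,42,28)
river: ρ → (28,14,-34)
river: ρ → (-34,54,8)
river: ρ → (8,58,-20)
river: ρ → (-20,62,2)
river: ρ → (2,62,-20)
river: ρ → (-20,58,8)
river: ρ → (8,54,-34)
river: ρ → (-34,14,28)
river: ρ → (28,42,-20)
river: ρ → (-20,38,32)
river: ρ → (32,26,-26)
river: ρ → (-26,26,32)
ρ-cycle length = 14 (tail of 0 descent steps not counted)

14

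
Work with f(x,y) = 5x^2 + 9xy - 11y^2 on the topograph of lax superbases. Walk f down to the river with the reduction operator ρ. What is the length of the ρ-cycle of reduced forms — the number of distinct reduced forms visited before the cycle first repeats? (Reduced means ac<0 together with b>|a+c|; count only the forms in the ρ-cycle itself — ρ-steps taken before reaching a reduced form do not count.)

D = 301, ⌊√D⌋ = 17
river: ρ → (-11,13,3)
river: ρ → (3,17,-1)
river: ρ → (-1,17,3)
river: ρ → (3,13,-11)
river: ρ → (-11,9,5)
river: ρ → (5,11,-9)
river: ρ → (-9,7,7)
river: ρ → (7,7,-9)
river: ρ → (-9,11,5)
river: ρ → (5,9,-11)
ρ-cycle length = 10 (tail of 0 descent steps not counted)

10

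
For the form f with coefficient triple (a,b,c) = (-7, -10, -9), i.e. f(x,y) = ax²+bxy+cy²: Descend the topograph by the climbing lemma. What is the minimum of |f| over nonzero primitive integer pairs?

translate: b→-4 (≡10 mod 14), so (7,10,9)→(7,-4,6)
flip: (7,-4,6)→(6,4,7)
reduced (well bottom): (6,4,7) with a≤c, −a<b≤a
well minimum |f| = |-6| = 6 (negative-definite)

6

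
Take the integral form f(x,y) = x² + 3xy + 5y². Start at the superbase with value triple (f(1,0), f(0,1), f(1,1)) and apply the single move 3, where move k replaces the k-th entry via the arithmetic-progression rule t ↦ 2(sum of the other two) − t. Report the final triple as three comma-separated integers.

start (1,5,9) = (f(1,0),f(0,1),f(1,1))
replace slot 3: 2·(1+5) − 9 = 3 → (1,5,3)

1,5,3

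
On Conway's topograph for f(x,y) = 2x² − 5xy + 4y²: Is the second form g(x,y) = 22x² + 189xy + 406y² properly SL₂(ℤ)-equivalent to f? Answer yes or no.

D₁ = -7, D₂ = -7
f: translate: b→-1 (≡-5 mod 4), so (2,-5,4)→(2,-1,1)
f: flip: (2,-1,1)→(1,1,2)
f: reduced (well bottom): (1,1,2) with a≤c, −a<b≤a
g: translate: b→13 (≡189 mod 44), so (22,189,406)→(22,13,2)
g: flip: (22,13,2)→(2,-13,22)
g: translate: b→-1 (≡-13 mod 4), so (2,-13,22)→(2,-1,1)
g: flip: (2,-1,1)→(1,1,2)
g: reduced (well bottom): (1,1,2) with a≤c, −a<b≤a
reduced forms (1, 1, 2) vs (1, 1, 2) ⇒ equivalent

yes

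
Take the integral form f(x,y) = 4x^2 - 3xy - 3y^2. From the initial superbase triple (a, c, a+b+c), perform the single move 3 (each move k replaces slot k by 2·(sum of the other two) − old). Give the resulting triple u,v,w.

start (4,-3,-2) = (f(1,0),f(0,1),f(1,1))
replace slot 3: 2·(4+(-3)) − (-2) = 4 → (4,-3,4)

4,-3,4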